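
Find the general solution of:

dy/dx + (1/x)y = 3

Using integrating factor method:

General solution: y = (3/2)x + C/x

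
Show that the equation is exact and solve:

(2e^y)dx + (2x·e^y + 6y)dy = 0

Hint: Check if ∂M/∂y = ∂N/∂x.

Verify exactness: ∂M/∂y = ∂N/∂x ✓
Find F(x,y) such that ∂F/∂x = M, ∂F/∂y = N
Solution: 2x·e^y + 3y² = C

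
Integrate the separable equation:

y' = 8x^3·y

Separating variables and integrating:
ln|y| = 2x^4 + C

General solution: y = Ce^(2x^4)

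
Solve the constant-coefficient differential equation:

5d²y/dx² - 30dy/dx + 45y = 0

Characteristic equation: 5r² - 30r + 45 = 0
Divide by 5: r² - 6r + 9 = 0
Factored: (r - 3)² = 0
Repeated root: r = 3
General solution: y = (C₁ + C₂x)e^(3x)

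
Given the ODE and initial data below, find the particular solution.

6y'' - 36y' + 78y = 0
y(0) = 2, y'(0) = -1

General solution: y = e^(3x)(C₁cos(2x) + C₂sin(2x))
Complex roots r = 3 ± 2i
Applying ICs: C₁ = 2, C₂ = -7/2
Particular solution: y = e^(3x)(2cos(2x) - (7/2)sin(2x))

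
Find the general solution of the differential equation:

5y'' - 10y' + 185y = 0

Characteristic equation: 5r² - 10r + 185 = 0
Divide by 5: r² - 2r + 37 = 0
Roots: r = 1 ± 6i (complex conjugates)
General solution: y = e^x(C₁cos(6x) + C₂sin(6x))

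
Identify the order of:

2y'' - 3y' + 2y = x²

The order is 2 (highest derivative is of order 2).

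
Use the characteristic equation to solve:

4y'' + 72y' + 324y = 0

Characteristic equation: 4r² + 72r + 324 = 0
Divide by 4: r² + 18r + 81 = 0
Factored: (r + 9)² = 0
Repeated root: r = -9
General solution: y = (C₁ + C₂x)e^(-9x)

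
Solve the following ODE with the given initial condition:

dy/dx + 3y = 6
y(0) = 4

General solution: y = 2 + Ce^(-3x)
Applying y(0) = 4: C = 4 - 2 = 2
Particular solution: y = 2 + 2e^(-3x)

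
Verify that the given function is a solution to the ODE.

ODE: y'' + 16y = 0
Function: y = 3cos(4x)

Verification:
y'' = -48cos(4x)
y'' + 16y = 0 ✓

Yes, it is a solution.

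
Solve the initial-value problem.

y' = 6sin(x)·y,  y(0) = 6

General solution: y = Ce^(-6cos(x))
Applying IC y(0) = 6:
Particular solution: y = 6e^(6(1-cos(x)))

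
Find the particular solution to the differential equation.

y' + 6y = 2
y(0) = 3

General solution: y = 1/3 + Ce^(-6x)
Applying y(0) = 3: C = 3 - 1/3 = 8/3
Particular solution: y = 1/3 + (8/3)e^(-6x)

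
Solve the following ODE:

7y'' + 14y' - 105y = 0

Characteristic equation: 7r² + 14r - 105 = 0
Divide by 7: r² + 2r - 15 = 0
Roots: r = 3, -5 (distinct real)
General solution: y = C₁e^(3x) + C₂e^(-5x)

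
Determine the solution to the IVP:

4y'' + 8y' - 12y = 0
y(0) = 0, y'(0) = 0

General solution: y = C₁e^x + C₂e^(-3x)
Applying ICs: C₁ = 0, C₂ = 0
Particular solution: y = 0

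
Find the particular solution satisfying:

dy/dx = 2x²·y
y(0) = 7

General solution: y = Ce^(2x³/3)
Applying IC y(0) = 7:
Particular solution: y = 7e^(2x³/3)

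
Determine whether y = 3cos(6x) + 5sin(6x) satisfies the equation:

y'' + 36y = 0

Verification:
y'' = -108cos(6x) - 180sin(6x)
y'' + 36y = 0 ✓

Yes, it is a solution.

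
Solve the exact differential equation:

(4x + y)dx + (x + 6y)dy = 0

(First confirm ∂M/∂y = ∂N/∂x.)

Verify exactness: ∂M/∂y = ∂N/∂x ✓
Find F(x,y) such that ∂F/∂x = M, ∂F/∂y = N
Solution: 2x² + xy + 3y² = C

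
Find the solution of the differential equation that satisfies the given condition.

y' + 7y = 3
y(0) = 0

General solution: y = 3/7 + Ce^(-7x)
Applying y(0) = 0: C = 0 - 3/7 = -3/7
Particular solution: y = 3/7 - (3/7)e^(-7x)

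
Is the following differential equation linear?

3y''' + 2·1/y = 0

No. Nonlinear (1/y term)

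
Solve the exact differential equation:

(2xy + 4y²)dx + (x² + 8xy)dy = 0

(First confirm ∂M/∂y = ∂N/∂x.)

Verify exactness: ∂M/∂y = ∂N/∂x ✓
Find F(x,y) such that ∂F/∂x = M, ∂F/∂y = N
Solution: x²y + 4xy² = C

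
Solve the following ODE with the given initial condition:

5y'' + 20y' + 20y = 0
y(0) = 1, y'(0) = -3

General solution: y = (C₁ + C₂x)e^(-2x)
Repeated root r = -2
Applying ICs: C₁ = 1, C₂ = -1
Particular solution: y = (1 - x)e^(-2x)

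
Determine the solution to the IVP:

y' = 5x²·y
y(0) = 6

General solution: y = Ce^(5x³/3)
Applying IC y(0) = 6:
Particular solution: y = 6e^(5x³/3)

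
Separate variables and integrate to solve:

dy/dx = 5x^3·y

Separating variables and integrating:
ln|y| = 5x^4/4 + C

General solution: y = Ce^(5x^4/4)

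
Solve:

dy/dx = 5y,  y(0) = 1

General solution: y = Ce^(5x)
Applying IC y(0) = 1:
Particular solution: y = e^(5x)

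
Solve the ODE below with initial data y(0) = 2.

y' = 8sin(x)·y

General solution: y = Ce^(-8cos(x))
Applying IC y(0) = 2:
Particular solution: y = 2e^(8(1-cos(x)))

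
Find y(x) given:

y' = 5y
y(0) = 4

General solution: y = Ce^(5x)
Applying IC y(0) = 4:
Particular solution: y = 4e^(5x)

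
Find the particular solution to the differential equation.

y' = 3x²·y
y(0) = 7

General solution: y = Ce^(x³)
Applying IC y(0) = 7:
Particular solution: y = 7e^(x³)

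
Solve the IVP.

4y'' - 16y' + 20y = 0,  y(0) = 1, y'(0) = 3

General solution: y = e^(2x)(C₁cos(x) + C₂sin(x))
Complex roots r = 2 ± i
Applying ICs: C₁ = 1, C₂ = 1
Particular solution: y = e^(2x)(cos(x) + sin(x))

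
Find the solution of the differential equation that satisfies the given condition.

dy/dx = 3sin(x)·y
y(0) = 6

General solution: y = Ce^(-3cos(x))
Applying IC y(0) = 6:
Particular solution: y = 6e^(3(1-cos(x)))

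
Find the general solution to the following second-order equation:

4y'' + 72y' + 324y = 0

Characteristic equation: 4r² + 72r + 324 = 0
Divide by 4: r² + 18r + 81 = 0
Factored: (r + 9)² = 0
Repeated root: r = -9
General solution: y = (C₁ + C₂x)e^(-9x)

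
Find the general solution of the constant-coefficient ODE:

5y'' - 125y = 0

Characteristic equation: 5r² - 125 = 0
Divide by 5: r² - 25 = 0
Roots: r = 5, -5 (distinct real)
General solution: y = C₁e^(5x) + C₂e^(-5x)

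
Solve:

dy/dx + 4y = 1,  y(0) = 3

General solution: y = 1/4 + Ce^(-4x)
Applying y(0) = 3: C = 3 - 1/4 = 11/4
Particular solution: y = 1/4 + (11/4)e^(-4x)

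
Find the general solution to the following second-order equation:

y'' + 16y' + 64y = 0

Characteristic equation: r² + 16r + 64 = 0
Factored: (r + 8)² = 0
Repeated root: r = -8
General solution: y = (C₁ + C₂x)e^(-8x)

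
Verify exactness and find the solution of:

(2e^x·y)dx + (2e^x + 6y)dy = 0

Verify exactness: ∂M/∂y = ∂N/∂x ✓
Find F(x,y) such that ∂F/∂x = M, ∂F/∂y = N
Solution: 2e^x·y + 3y² = C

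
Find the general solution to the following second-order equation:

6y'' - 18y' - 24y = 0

Characteristic equation: 6r² - 18r - 24 = 0
Divide by 6: r² - 3r - 4 = 0
Roots: r = 4, -1 (distinct real)
General solution: y = C₁e^(4x) + C₂e^(-x)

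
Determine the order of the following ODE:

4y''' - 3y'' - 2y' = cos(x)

The order is 3 (highest derivative is of order 3).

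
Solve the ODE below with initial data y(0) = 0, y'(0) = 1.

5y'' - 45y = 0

General solution: y = C₁e^(3x) + C₂e^(-3x)
Applying ICs: C₁ = 1/6, C₂ = -1/6
Particular solution: y = (1/6)e^(3x) - (1/6)e^(-3x)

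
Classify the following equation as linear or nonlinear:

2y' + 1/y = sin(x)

Nonlinear (1/y term)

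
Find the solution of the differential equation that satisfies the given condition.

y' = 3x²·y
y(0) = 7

General solution: y = Ce^(x³)
Applying IC y(0) = 7:
Particular solution: y = 7e^(x³)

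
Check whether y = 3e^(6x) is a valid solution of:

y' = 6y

Verification:
y = 3e^(6x)
y' = 18e^(6x)
6y = 18e^(6x)
y' = 6y ✓

Yes, it is a solution.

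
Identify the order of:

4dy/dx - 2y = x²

The order is 1 (highest derivative is of order 1).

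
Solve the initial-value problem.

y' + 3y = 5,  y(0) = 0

General solution: y = 5/3 + Ce^(-3x)
Applying y(0) = 0: C = 0 - 5/3 = -5/3
Particular solution: y = 5/3 - (5/3)e^(-3x)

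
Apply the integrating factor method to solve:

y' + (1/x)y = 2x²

Using integrating factor method:

General solution: y = (1/2)x^3 + C/x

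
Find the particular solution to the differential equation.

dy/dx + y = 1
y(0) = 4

General solution: y = 1 + Ce^(-x)
Applying y(0) = 4: C = 4 - 1 = 3
Particular solution: y = 1 + 3e^(-x)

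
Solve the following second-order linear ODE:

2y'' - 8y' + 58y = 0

Characteristic equation: 2r² - 8r + 58 = 0
Divide by 2: r² - 4r + 29 = 0
Roots: r = 2 ± 5i (complex conjugates)
General solution: y = e^(2x)(C₁cos(5x) + C₂sin(5x))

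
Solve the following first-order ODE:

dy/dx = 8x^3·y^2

Separating variables and integrating:
-1/y = 2x^4 + C

General solution: y^-1 = -2x^4 + C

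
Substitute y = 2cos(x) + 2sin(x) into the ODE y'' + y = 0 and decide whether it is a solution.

Verification:
y'' = -2cos(x) - 2sin(x)
y'' + y = 0 ✓

Yes, it is a solution.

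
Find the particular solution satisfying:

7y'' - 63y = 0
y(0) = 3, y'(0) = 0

General solution: y = C₁e^(3x) + C₂e^(-3x)
Applying ICs: C₁ = 3/2, C₂ = 3/2
Particular solution: y = (3/2)e^(3x) + (3/2)e^(-3x)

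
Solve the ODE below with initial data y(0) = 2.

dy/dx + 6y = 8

General solution: y = 4/3 + Ce^(-6x)
Applying y(0) = 2: C = 2 - 4/3 = 2/3
Particular solution: y = 4/3 + (2/3)e^(-6x)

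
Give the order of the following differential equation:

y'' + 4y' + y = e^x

The order is 2 (highest derivative is of order 2).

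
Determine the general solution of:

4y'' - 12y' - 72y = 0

Characteristic equation: 4r² - 12r - 72 = 0
Divide by 4: r² - 3r - 18 = 0
Roots: r = 6, -3 (distinct real)
General solution: y = C₁e^(6x) + C₂e^(-3x)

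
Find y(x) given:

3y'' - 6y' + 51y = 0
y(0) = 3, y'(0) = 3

General solution: y = e^x(C₁cos(4x) + C₂sin(4x))
Complex roots r = 1 ± 4i
Applying ICs: C₁ = 3, C₂ = 0
Particular solution: y = e^x(3cos(4x))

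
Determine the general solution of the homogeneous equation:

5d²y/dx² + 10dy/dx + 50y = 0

Characteristic equation: 5r² + 10r + 50 = 0
Divide by 5: r² + 2r + 10 = 0
Roots: r = -1 ± 3i (complex conjugates)
General solution: y = e^(-x)(C₁cos(3x) + C₂sin(3x))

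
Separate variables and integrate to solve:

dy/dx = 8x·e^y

Separating variables and integrating:
-e^(-y) = 4x² + C

General solution: y = -ln(C - 4x²)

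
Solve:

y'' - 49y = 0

Characteristic equation: r² - 49 = 0
Roots: r = 7, -7 (distinct real)
General solution: y = C₁e^(7x) + C₂e^(-7x)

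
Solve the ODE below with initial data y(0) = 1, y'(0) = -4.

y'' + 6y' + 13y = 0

General solution: y = e^(-3x)(C₁cos(2x) + C₂sin(2x))
Complex roots r = -3 ± 2i
Applying ICs: C₁ = 1, C₂ = -1/2
Particular solution: y = e^(-3x)(cos(2x) - (1/2)sin(2x))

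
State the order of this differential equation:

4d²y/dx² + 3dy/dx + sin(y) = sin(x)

The order is 2 (highest derivative is of order 2).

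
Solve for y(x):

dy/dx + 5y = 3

Using integrating factor method:

General solution: y = 3/5 + Ce^(-5x)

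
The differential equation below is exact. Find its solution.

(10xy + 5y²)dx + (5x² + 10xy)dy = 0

Verify exactness: ∂M/∂y = ∂N/∂x ✓
Find F(x,y) such that ∂F/∂x = M, ∂F/∂y = N
Solution: 5x²y + 5xy² = C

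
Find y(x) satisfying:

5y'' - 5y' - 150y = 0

Characteristic equation: 5r² - 5r - 150 = 0
Divide by 5: r² - r - 30 = 0
Roots: r = 6, -5 (distinct real)
General solution: y = C₁e^(6x) + C₂e^(-5x)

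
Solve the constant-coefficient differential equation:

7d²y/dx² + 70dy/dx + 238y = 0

Characteristic equation: 7r² + 70r + 238 = 0
Divide by 7: r² + 10r + 34 = 0
Roots: r = -5 ± 3i (complex conjugates)
General solution: y = e^(-5x)(C₁cos(3x) + C₂sin(3x))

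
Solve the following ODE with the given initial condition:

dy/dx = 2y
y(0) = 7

General solution: y = Ce^(2x)
Applying IC y(0) = 7:
Particular solution: y = 7e^(2x)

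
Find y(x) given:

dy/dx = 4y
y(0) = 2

General solution: y = Ce^(4x)
Applying IC y(0) = 2:
Particular solution: y = 2e^(4x)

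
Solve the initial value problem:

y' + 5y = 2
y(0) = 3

General solution: y = 2/5 + Ce^(-5x)
Applying y(0) = 3: C = 3 - 2/5 = 13/5
Particular solution: y = 2/5 + (13/5)e^(-5x)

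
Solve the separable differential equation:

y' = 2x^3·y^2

Separating variables and integrating:
-1/y = x^4/2 + C

General solution: y^-1 = (-1/2)x^4 + C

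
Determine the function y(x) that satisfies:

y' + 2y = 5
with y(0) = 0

General solution: y = 5/2 + Ce^(-2x)
Applying y(0) = 0: C = 0 - 5/2 = -5/2
Particular solution: y = 5/2 - (5/2)e^(-2x)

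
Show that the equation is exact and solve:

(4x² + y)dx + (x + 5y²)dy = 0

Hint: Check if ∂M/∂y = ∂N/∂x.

Verify exactness: ∂M/∂y = ∂N/∂x ✓
Find F(x,y) such that ∂F/∂x = M, ∂F/∂y = N
Solution: 4x³/3 + xy + 5y³/3 = C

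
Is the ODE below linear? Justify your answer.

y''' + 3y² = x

No. Nonlinear (y² term)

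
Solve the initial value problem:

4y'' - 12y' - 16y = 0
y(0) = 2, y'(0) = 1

General solution: y = C₁e^(4x) + C₂e^(-x)
Applying ICs: C₁ = 3/5, C₂ = 7/5
Particular solution: y = (3/5)e^(4x) + (7/5)e^(-x)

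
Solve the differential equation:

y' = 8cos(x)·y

Separating variables and integrating:
ln|y| = 8sin(x) + C

General solution: y = Ce^(8sin(x))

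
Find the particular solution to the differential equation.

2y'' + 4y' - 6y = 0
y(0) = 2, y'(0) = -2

General solution: y = C₁e^x + C₂e^(-3x)
Applying ICs: C₁ = 1, C₂ = 1
Particular solution: y = e^x + e^(-3x)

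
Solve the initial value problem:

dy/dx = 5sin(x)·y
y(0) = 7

General solution: y = Ce^(-5cos(x))
Applying IC y(0) = 7:
Particular solution: y = 7e^(5(1-cos(x)))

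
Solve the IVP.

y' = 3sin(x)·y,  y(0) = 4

General solution: y = Ce^(-3cos(x))
Applying IC y(0) = 4:
Particular solution: y = 4e^(3(1-cos(x)))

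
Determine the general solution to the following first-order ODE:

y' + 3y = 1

Using integrating factor method:

General solution: y = 1/3 + Ce^(-3x)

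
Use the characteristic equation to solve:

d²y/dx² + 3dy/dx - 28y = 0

Characteristic equation: r² + 3r - 28 = 0
Roots: r = 4, -7 (distinct real)
General solution: y = C₁e^(4x) + C₂e^(-7x)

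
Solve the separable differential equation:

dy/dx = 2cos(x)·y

Separating variables and integrating:
ln|y| = 2sin(x) + C

General solution: y = Ce^(2sin(x))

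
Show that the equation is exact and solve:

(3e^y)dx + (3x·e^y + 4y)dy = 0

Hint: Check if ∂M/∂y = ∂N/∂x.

Verify exactness: ∂M/∂y = ∂N/∂x ✓
Find F(x,y) such that ∂F/∂x = M, ∂F/∂y = N
Solution: 3x·e^y + 2y² = C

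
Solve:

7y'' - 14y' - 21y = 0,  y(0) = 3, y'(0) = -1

General solution: y = C₁e^(3x) + C₂e^(-x)
Applying ICs: C₁ = 1/2, C₂ = 5/2
Particular solution: y = (1/2)e^(3x) + (5/2)e^(-x)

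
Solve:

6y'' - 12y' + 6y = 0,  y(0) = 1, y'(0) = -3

General solution: y = (C₁ + C₂x)e^x
Repeated root r = 1
Applying ICs: C₁ = 1, C₂ = -4
Particular solution: y = (1 - 4x)e^x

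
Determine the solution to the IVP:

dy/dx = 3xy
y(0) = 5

General solution: y = Ce^(3x²/2)
Applying IC y(0) = 5:
Particular solution: y = 5e^(3x²/2)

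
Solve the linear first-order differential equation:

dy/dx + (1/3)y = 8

Using integrating factor method:

General solution: y = 24 + Ce^(-x/3)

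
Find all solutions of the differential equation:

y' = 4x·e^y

Separating variables and integrating:
-e^(-y) = 2x² + C

General solution: y = -ln(C - 2x²)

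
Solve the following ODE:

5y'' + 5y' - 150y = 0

Characteristic equation: 5r² + 5r - 150 = 0
Divide by 5: r² + r - 30 = 0
Roots: r = 5, -6 (distinct real)
General solution: y = C₁e^(5x) + C₂e^(-6x)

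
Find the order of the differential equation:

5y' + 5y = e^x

The order is 1 (highest derivative is of order 1).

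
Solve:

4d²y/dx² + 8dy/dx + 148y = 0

Characteristic equation: 4r² + 8r + 148 = 0
Divide by 4: r² + 2r + 37 = 0
Roots: r = -1 ± 6i (complex conjugates)
General solution: y = e^(-x)(C₁cos(6x) + C₂sin(6x))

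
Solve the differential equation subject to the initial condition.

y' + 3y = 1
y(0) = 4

General solution: y = 1/3 + Ce^(-3x)
Applying y(0) = 4: C = 4 - 1/3 = 11/3
Particular solution: y = 1/3 + (11/3)e^(-3x)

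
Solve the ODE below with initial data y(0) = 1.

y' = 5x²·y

General solution: y = Ce^(5x³/3)
Applying IC y(0) = 1:
Particular solution: y = e^(5x³/3)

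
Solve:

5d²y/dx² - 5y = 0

Characteristic equation: 5r² - 5 = 0
Divide by 5: r² - 1 = 0
Roots: r = 1, -1 (distinct real)
General solution: y = C₁e^x + C₂e^(-x)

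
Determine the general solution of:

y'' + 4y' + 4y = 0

Characteristic equation: r² + 4r + 4 = 0
Factored: (r + 2)² = 0
Repeated root: r = -2
General solution: y = (C₁ + C₂x)e^(-2x)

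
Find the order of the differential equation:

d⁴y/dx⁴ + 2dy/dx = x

The order is 4 (highest derivative is of order 4).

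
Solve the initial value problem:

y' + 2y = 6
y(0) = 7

General solution: y = 3 + Ce^(-2x)
Applying y(0) = 7: C = 7 - 3 = 4
Particular solution: y = 3 + 4e^(-2x)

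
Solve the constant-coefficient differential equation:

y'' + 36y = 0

Characteristic equation: r² + 36 = 0
Roots: r = ±6i (complex conjugates)
General solution: y = C₁cos(6x) + C₂sin(6x)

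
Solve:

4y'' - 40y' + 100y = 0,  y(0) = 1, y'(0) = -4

General solution: y = (C₁ + C₂x)e^(5x)
Repeated root r = 5
Applying ICs: C₁ = 1, C₂ = -9
Particular solution: y = (1 - 9x)e^(5x)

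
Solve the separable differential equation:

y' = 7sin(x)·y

Separating variables and integrating:
ln|y| = -7cos(x) + C

General solution: y = Ce^(-7cos(x))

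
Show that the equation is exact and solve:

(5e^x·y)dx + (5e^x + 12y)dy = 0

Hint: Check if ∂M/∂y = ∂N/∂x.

Verify exactness: ∂M/∂y = ∂N/∂x ✓
Find F(x,y) such that ∂F/∂x = M, ∂F/∂y = N
Solution: 5e^x·y + 6y² = C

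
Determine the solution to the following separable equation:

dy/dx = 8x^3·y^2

Separating variables and integrating:
-1/y = 2x^4 + C

General solution: y^-1 = -2x^4 + C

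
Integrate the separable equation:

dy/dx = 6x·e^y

Separating variables and integrating:
-e^(-y) = 3x² + C

General solution: y = -ln(C - 3x²)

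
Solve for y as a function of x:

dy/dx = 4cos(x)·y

Separating variables and integrating:
ln|y| = 4sin(x) + C

General solution: y = Ce^(4sin(x))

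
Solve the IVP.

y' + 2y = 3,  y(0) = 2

General solution: y = 3/2 + Ce^(-2x)
Applying y(0) = 2: C = 2 - 3/2 = 1/2
Particular solution: y = 3/2 + (1/2)e^(-2x)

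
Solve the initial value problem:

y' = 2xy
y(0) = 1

General solution: y = Ce^(x²)
Applying IC y(0) = 1:
Particular solution: y = e^(x²)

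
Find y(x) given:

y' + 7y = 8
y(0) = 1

General solution: y = 8/7 + Ce^(-7x)
Applying y(0) = 1: C = 1 - 8/7 = -1/7
Particular solution: y = 8/7 - (1/7)e^(-7x)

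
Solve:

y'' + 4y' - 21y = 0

Characteristic equation: r² + 4r - 21 = 0
Roots: r = 3, -7 (distinct real)
General solution: y = C₁e^(3x) + C₂e^(-7x)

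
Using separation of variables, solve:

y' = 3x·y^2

Separating variables and integrating:
-1/y = 3x^2/2 + C

General solution: y^-1 = (-3/2)x^2 + C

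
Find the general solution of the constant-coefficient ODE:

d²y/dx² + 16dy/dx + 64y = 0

Characteristic equation: r² + 16r + 64 = 0
Factored: (r + 8)² = 0
Repeated root: r = -8
General solution: y = (C₁ + C₂x)e^(-8x)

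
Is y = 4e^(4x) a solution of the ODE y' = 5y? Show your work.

Verification:
y = 4e^(4x)
y' = 16e^(4x)
But 5y = 20e^(4x)
y' ≠ 5y — the derivative does not match

No, it is not a solution.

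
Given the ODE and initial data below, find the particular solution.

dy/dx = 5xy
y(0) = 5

General solution: y = Ce^(5x²/2)
Applying IC y(0) = 5:
Particular solution: y = 5e^(5x²/2)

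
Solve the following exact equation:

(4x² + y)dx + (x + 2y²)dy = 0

Verify exactness: ∂M/∂y = ∂N/∂x ✓
Find F(x,y) such that ∂F/∂x = M, ∂F/∂y = N
Solution: 4x³/3 + xy + 2y³/3 = C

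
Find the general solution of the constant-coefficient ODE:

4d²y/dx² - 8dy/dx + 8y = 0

Characteristic equation: 4r² - 8r + 8 = 0
Divide by 4: r² - 2r + 2 = 0
Roots: r = 1 ± i (complex conjugates)
General solution: y = e^x(C₁cos(x) + C₂sin(x))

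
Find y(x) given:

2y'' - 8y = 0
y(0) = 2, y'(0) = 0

General solution: y = C₁e^(2x) + C₂e^(-2x)
Applying ICs: C₁ = 1, C₂ = 1
Particular solution: y = e^(2x) + e^(-2x)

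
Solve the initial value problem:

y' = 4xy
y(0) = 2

General solution: y = Ce^(2x²)
Applying IC y(0) = 2:
Particular solution: y = 2e^(2x²)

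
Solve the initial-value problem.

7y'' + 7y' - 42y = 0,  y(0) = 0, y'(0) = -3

General solution: y = C₁e^(2x) + C₂e^(-3x)
Applying ICs: C₁ = -3/5, C₂ = 3/5
Particular solution: y = -(3/5)e^(2x) + (3/5)e^(-3x)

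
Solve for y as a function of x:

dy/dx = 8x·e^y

Separating variables and integrating:
-e^(-y) = 4x² + C

General solution: y = -ln(C - 4x²)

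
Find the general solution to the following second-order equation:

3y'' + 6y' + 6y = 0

Characteristic equation: 3r² + 6r + 6 = 0
Divide by 3: r² + 2r + 2 = 0
Roots: r = -1 ± i (complex conjugates)
General solution: y = e^(-x)(C₁cos(x) + C₂sin(x))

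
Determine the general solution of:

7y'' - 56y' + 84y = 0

Characteristic equation: 7r² - 56r + 84 = 0
Divide by 7: r² - 8r + 12 = 0
Roots: r = 2, 6 (distinct real)
General solution: y = C₁e^(2x) + C₂e^(6x)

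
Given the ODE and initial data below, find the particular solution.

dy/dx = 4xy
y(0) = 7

General solution: y = Ce^(2x²)
Applying IC y(0) = 7:
Particular solution: y = 7e^(2x²)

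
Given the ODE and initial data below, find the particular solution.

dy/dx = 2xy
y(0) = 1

General solution: y = Ce^(x²)
Applying IC y(0) = 1:
Particular solution: y = e^(x²)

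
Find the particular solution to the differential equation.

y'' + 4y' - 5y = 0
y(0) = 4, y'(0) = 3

General solution: y = C₁e^x + C₂e^(-5x)
Applying ICs: C₁ = 23/6, C₂ = 1/6
Particular solution: y = (23/6)e^x + (1/6)e^(-5x)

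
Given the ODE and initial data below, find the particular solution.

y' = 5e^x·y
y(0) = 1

General solution: y = Ce^(5e^x)
Applying IC y(0) = 1:
Particular solution: y = e^(5(e^x - 1))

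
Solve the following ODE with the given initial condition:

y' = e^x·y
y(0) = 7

General solution: y = Ce^(e^x)
Applying IC y(0) = 7:
Particular solution: y = 7e^(e^x - 1)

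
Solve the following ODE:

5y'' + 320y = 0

Characteristic equation: 5r² + 320 = 0
Divide by 5: r² + 64 = 0
Roots: r = ±8i (complex conjugates)
General solution: y = C₁cos(8x) + C₂sin(8x)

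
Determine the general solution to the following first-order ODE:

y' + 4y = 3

Using integrating factor method:

General solution: y = 3/4 + Ce^(-4x)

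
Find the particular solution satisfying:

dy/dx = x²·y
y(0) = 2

General solution: y = Ce^(x³/3)
Applying IC y(0) = 2:
Particular solution: y = 2e^(x³/3)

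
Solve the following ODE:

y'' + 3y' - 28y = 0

Characteristic equation: r² + 3r - 28 = 0
Roots: r = 4, -7 (distinct real)
General solution: y = C₁e^(4x) + C₂e^(-7x)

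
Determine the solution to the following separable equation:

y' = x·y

Separating variables and integrating:
ln|y| = x^2/2 + C

General solution: y = Ce^(x^2/2)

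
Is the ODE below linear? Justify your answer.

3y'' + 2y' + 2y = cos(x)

Yes. Linear (y and its derivatives appear to the first power only, no products of y terms)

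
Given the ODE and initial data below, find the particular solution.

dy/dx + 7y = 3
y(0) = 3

General solution: y = 3/7 + Ce^(-7x)
Applying y(0) = 3: C = 3 - 3/7 = 18/7
Particular solution: y = 3/7 + (18/7)e^(-7x)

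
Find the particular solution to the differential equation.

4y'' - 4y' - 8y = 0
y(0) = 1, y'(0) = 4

General solution: y = C₁e^(2x) + C₂e^(-x)
Applying ICs: C₁ = 5/3, C₂ = -2/3
Particular solution: y = (5/3)e^(2x) - (2/3)e^(-x)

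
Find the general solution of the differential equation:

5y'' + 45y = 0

Characteristic equation: 5r² + 45 = 0
Divide by 5: r² + 9 = 0
Roots: r = ±3i (complex conjugates)
General solution: y = C₁cos(3x) + C₂sin(3x)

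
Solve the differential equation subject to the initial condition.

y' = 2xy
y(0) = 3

General solution: y = Ce^(x²)
Applying IC y(0) = 3:
Particular solution: y = 3e^(x²)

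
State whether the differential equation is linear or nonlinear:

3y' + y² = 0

Nonlinear (y² term)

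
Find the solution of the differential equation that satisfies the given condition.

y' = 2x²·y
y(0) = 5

General solution: y = Ce^(2x³/3)
Applying IC y(0) = 5:
Particular solution: y = 5e^(2x³/3)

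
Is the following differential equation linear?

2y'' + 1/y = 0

No. Nonlinear (1/y term)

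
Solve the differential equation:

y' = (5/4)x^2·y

Separating variables and integrating:
ln|y| = 5x^3/12 + C

General solution: y = Ce^(5x^3/12)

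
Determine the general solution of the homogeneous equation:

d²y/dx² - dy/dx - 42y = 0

Characteristic equation: r² - r - 42 = 0
Roots: r = 7, -6 (distinct real)
General solution: y = C₁e^(7x) + C₂e^(-6x)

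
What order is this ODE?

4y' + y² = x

The order is 1 (highest derivative is of order 1).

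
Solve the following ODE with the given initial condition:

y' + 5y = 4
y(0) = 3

General solution: y = 4/5 + Ce^(-5x)
Applying y(0) = 3: C = 3 - 4/5 = 11/5
Particular solution: y = 4/5 + (11/5)e^(-5x)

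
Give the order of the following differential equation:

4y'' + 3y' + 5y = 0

The order is 2 (highest derivative is of order 2).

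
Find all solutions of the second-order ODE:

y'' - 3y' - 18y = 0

Characteristic equation: r² - 3r - 18 = 0
Roots: r = 6, -3 (distinct real)
General solution: y = C₁e^(6x) + C₂e^(-3x)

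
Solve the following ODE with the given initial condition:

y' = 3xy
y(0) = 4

General solution: y = Ce^(3x²/2)
Applying IC y(0) = 4:
Particular solution: y = 4e^(3x²/2)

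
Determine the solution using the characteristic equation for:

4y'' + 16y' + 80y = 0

Characteristic equation: 4r² + 16r + 80 = 0
Divide by 4: r² + 4r + 20 = 0
Roots: r = -2 ± 4i (complex conjugates)
General solution: y = e^(-2x)(C₁cos(4x) + C₂sin(4x))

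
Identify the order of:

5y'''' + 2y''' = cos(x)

The order is 4 (highest derivative is of order 4).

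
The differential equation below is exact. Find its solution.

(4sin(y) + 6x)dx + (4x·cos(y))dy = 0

Verify exactness: ∂M/∂y = ∂N/∂x ✓
Find F(x,y) such that ∂F/∂x = M, ∂F/∂y = N
Solution: 4x·sin(y) + 3x² = C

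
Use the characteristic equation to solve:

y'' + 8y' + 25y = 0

Characteristic equation: r² + 8r + 25 = 0
Roots: r = -4 ± 3i (complex conjugates)
General solution: y = e^(-4x)(C₁cos(3x) + C₂sin(3x))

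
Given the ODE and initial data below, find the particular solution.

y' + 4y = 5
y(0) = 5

General solution: y = 5/4 + Ce^(-4x)
Applying y(0) = 5: C = 5 - 5/4 = 15/4
Particular solution: y = 5/4 + (15/4)e^(-4x)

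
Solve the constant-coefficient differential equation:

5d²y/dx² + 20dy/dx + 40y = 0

Characteristic equation: 5r² + 20r + 40 = 0
Divide by 5: r² + 4r + 8 = 0
Roots: r = -2 ± 2i (complex conjugates)
General solution: y = e^(-2x)(C₁cos(2x) + C₂sin(2x))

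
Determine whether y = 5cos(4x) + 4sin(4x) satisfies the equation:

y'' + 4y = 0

Verification:
y'' = -80cos(4x) - 64sin(4x)
y'' + 4y ≠ 0 (frequency mismatch: got 16 instead of 4)

No, it is not a solution.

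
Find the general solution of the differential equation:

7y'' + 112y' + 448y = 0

Characteristic equation: 7r² + 112r + 448 = 0
Divide by 7: r² + 16r + 64 = 0
Factored: (r + 8)² = 0
Repeated root: r = -8
General solution: y = (C₁ + C₂x)e^(-8x)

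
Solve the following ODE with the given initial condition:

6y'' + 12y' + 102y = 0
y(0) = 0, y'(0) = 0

General solution: y = e^(-x)(C₁cos(4x) + C₂sin(4x))
Complex roots r = -1 ± 4i
Applying ICs: C₁ = 0, C₂ = 0
Particular solution: y = 0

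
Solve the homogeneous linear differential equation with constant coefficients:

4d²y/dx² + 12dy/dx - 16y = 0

Characteristic equation: 4r² + 12r - 16 = 0
Divide by 4: r² + 3r - 4 = 0
Roots: r = 1, -4 (distinct real)
General solution: y = C₁e^x + C₂e^(-4x)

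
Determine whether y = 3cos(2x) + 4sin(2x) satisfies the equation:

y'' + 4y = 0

Verification:
y'' = -12cos(2x) - 16sin(2x)
y'' + 4y = 0 ✓

Yes, it is a solution.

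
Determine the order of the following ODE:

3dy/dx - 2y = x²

The order is 1 (highest derivative is of order 1).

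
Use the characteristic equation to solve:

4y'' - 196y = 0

Characteristic equation: 4r² - 196 = 0
Divide by 4: r² - 49 = 0
Roots: r = 7, -7 (distinct real)
General solution: y = C₁e^(7x) + C₂e^(-7x)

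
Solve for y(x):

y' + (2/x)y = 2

Using integrating factor method:

General solution: y = (2/3)x + Cx^(-2)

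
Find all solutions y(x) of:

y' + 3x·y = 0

Using integrating factor method:

General solution: y = Ce^(-3x^2/2)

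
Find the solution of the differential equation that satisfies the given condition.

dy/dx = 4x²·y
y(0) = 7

General solution: y = Ce^(4x³/3)
Applying IC y(0) = 7:
Particular solution: y = 7e^(4x³/3)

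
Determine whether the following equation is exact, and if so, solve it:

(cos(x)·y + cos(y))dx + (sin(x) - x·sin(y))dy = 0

Verify exactness: ∂M/∂y = ∂N/∂x ✓
Find F(x,y) such that ∂F/∂x = M, ∂F/∂y = N
Solution: sin(x)·y + x·cos(y) = C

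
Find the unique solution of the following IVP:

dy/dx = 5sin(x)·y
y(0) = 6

General solution: y = Ce^(-5cos(x))
Applying IC y(0) = 6:
Particular solution: y = 6e^(5(1-cos(x)))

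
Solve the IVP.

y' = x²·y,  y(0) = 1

General solution: y = Ce^(x³/3)
Applying IC y(0) = 1:
Particular solution: y = e^(x³/3)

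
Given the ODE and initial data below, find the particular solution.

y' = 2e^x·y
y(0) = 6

General solution: y = Ce^(2e^x)
Applying IC y(0) = 6:
Particular solution: y = 6e^(2(e^x - 1))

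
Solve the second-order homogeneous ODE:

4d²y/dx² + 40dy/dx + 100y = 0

Characteristic equation: 4r² + 40r + 100 = 0
Divide by 4: r² + 10r + 25 = 0
Factored: (r + 5)² = 0
Repeated root: r = -5
General solution: y = (C₁ + C₂x)e^(-5x)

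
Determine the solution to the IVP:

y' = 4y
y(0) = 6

General solution: y = Ce^(4x)
Applying IC y(0) = 6:
Particular solution: y = 6e^(4x)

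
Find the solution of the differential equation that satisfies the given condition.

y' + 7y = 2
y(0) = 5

General solution: y = 2/7 + Ce^(-7x)
Applying y(0) = 5: C = 5 - 2/7 = 33/7
Particular solution: y = 2/7 + (33/7)e^(-7x)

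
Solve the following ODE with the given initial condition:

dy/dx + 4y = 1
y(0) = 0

General solution: y = 1/4 + Ce^(-4x)
Applying y(0) = 0: C = 0 - 1/4 = -1/4
Particular solution: y = 1/4 - (1/4)e^(-4x)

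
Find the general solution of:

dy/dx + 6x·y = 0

Using integrating factor method:

General solution: y = Ce^(-3x^2)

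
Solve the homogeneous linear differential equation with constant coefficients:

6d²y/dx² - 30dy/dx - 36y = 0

Characteristic equation: 6r² - 30r - 36 = 0
Divide by 6: r² - 5r - 6 = 0
Roots: r = 6, -1 (distinct real)
General solution: y = C₁e^(6x) + C₂e^(-x)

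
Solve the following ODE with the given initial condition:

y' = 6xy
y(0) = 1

General solution: y = Ce^(3x²)
Applying IC y(0) = 1:
Particular solution: y = e^(3x²)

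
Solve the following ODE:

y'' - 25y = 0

Characteristic equation: r² - 25 = 0
Roots: r = 5, -5 (distinct real)
General solution: y = C₁e^(5x) + C₂e^(-5x)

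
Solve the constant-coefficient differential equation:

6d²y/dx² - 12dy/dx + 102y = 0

Characteristic equation: 6r² - 12r + 102 = 0
Divide by 6: r² - 2r + 17 = 0
Roots: r = 1 ± 4i (complex conjugates)
General solution: y = e^x(C₁cos(4x) + C₂sin(4x))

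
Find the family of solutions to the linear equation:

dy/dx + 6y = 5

Using integrating factor method:

General solution: y = 5/6 + Ce^(-6x)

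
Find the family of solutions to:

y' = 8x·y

Separating variables and integrating:
ln|y| = 4x^2 + C

General solution: y = Ce^(4x^2)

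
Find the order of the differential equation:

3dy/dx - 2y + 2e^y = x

The order is 1 (highest derivative is of order 1).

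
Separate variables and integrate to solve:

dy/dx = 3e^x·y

Separating variables and integrating:
ln|y| = 3e^x + C

General solution: y = Ce^(3e^x)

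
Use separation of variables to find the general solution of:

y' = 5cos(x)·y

Separating variables and integrating:
ln|y| = 5sin(x) + C

General solution: y = Ce^(5sin(x))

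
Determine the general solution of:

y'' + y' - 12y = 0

Characteristic equation: r² + r - 12 = 0
Roots: r = 3, -4 (distinct real)
General solution: y = C₁e^(3x) + C₂e^(-4x)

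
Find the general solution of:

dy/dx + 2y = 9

Using integrating factor method:

General solution: y = 9/2 + Ce^(-2x)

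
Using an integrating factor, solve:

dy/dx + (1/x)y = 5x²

Using integrating factor method:

General solution: y = (5/4)x^3 + C/x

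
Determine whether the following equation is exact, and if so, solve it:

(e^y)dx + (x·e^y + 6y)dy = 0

Verify exactness: ∂M/∂y = ∂N/∂x ✓
Find F(x,y) such that ∂F/∂x = M, ∂F/∂y = N
Solution: x·e^y + 3y² = C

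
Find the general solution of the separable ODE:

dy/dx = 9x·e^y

Separating variables and integrating:
-e^(-y) = 9x²/2 + C

General solution: y = -ln(C - 9x²/2)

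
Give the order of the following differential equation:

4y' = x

The order is 1 (highest derivative is of order 1).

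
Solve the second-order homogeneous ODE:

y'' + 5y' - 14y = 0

Characteristic equation: r² + 5r - 14 = 0
Roots: r = 2, -7 (distinct real)
General solution: y = C₁e^(2x) + C₂e^(-7x)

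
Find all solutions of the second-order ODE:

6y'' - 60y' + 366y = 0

Characteristic equation: 6r² - 60r + 366 = 0
Divide by 6: r² - 10r + 61 = 0
Roots: r = 5 ± 6i (complex conjugates)
General solution: y = e^(5x)(C₁cos(6x) + C₂sin(6x))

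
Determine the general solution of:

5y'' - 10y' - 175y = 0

Characteristic equation: 5r² - 10r - 175 = 0
Divide by 5: r² - 2r - 35 = 0
Roots: r = 7, -5 (distinct real)
General solution: y = C₁e^(7x) + C₂e^(-5x)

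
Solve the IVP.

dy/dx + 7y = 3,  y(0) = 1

General solution: y = 3/7 + Ce^(-7x)
Applying y(0) = 1: C = 1 - 3/7 = 4/7
Particular solution: y = 3/7 + (4/7)e^(-7x)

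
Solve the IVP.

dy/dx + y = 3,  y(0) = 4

General solution: y = 3 + Ce^(-x)
Applying y(0) = 4: C = 4 - 3 = 1
Particular solution: y = 3 + e^(-x)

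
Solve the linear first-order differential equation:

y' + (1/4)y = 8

Using integrating factor method:

General solution: y = 32 + Ce^(-x/4)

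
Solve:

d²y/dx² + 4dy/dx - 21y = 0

Characteristic equation: r² + 4r - 21 = 0
Roots: r = 3, -7 (distinct real)
General solution: y = C₁e^(3x) + C₂e^(-7x)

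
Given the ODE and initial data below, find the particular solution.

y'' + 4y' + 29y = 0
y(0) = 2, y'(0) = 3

General solution: y = e^(-2x)(C₁cos(5x) + C₂sin(5x))
Complex roots r = -2 ± 5i
Applying ICs: C₁ = 2, C₂ = 7/5
Particular solution: y = e^(-2x)(2cos(5x) + (7/5)sin(5x))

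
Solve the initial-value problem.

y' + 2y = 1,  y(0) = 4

General solution: y = 1/2 + Ce^(-2x)
Applying y(0) = 4: C = 4 - 1/2 = 7/2
Particular solution: y = 1/2 + (7/2)e^(-2x)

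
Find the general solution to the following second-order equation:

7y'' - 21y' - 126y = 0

Characteristic equation: 7r² - 21r - 126 = 0
Divide by 7: r² - 3r - 18 = 0
Roots: r = 6, -3 (distinct real)
General solution: y = C₁e^(6x) + C₂e^(-3x)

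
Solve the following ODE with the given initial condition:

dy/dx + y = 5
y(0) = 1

General solution: y = 5 + Ce^(-x)
Applying y(0) = 1: C = 1 - 5 = -4
Particular solution: y = 5 - 4e^(-x)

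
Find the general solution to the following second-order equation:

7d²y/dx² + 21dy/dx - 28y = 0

Characteristic equation: 7r² + 21r - 28 = 0
Divide by 7: r² + 3r - 4 = 0
Roots: r = 1, -4 (distinct real)
General solution: y = C₁e^x + C₂e^(-4x)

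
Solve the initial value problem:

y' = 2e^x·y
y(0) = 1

General solution: y = Ce^(2e^x)
Applying IC y(0) = 1:
Particular solution: y = e^(2(e^x - 1))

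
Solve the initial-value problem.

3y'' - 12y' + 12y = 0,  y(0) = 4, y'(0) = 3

General solution: y = (C₁ + C₂x)e^(2x)
Repeated root r = 2
Applying ICs: C₁ = 4, C₂ = -5
Particular solution: y = (4 - 5x)e^(2x)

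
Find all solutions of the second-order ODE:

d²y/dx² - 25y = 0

Characteristic equation: r² - 25 = 0
Roots: r = 5, -5 (distinct real)
General solution: y = C₁e^(5x) + C₂e^(-5x)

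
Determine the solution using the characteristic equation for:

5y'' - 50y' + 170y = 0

Characteristic equation: 5r² - 50r + 170 = 0
Divide by 5: r² - 10r + 34 = 0
Roots: r = 5 ± 3i (complex conjugates)
General solution: y = e^(5x)(C₁cos(3x) + C₂sin(3x))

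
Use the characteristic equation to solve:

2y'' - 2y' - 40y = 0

Characteristic equation: 2r² - 2r - 40 = 0
Divide by 2: r² - r - 20 = 0
Roots: r = 5, -4 (distinct real)
General solution: y = C₁e^(5x) + C₂e^(-4x)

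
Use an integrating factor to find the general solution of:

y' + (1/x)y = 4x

Using integrating factor method:

General solution: y = (4/3)x^2 + C/x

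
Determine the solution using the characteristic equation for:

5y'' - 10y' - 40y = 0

Characteristic equation: 5r² - 10r - 40 = 0
Divide by 5: r² - 2r - 8 = 0
Roots: r = 4, -2 (distinct real)
General solution: y = C₁e^(4x) + C₂e^(-2x)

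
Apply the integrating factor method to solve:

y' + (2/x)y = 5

Using integrating factor method:

General solution: y = (5/3)x + Cx^(-2)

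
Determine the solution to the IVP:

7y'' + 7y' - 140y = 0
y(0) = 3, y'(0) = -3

General solution: y = C₁e^(4x) + C₂e^(-5x)
Applying ICs: C₁ = 4/3, C₂ = 5/3
Particular solution: y = (4/3)e^(4x) + (5/3)e^(-5x)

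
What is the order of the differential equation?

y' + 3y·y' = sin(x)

The order is 1 (highest derivative is of order 1).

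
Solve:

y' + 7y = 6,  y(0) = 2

General solution: y = 6/7 + Ce^(-7x)
Applying y(0) = 2: C = 2 - 6/7 = 8/7
Particular solution: y = 6/7 + (8/7)e^(-7x)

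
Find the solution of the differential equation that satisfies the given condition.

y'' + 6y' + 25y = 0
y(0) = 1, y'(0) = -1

General solution: y = e^(-3x)(C₁cos(4x) + C₂sin(4x))
Complex roots r = -3 ± 4i
Applying ICs: C₁ = 1, C₂ = 1/2
Particular solution: y = e^(-3x)(cos(4x) + (1/2)sin(4x))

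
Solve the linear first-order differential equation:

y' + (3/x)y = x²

Using integrating factor method:

General solution: y = (1/6)x^3 + Cx^(-3)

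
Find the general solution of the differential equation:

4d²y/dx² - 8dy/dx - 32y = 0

Characteristic equation: 4r² - 8r - 32 = 0
Divide by 4: r² - 2r - 8 = 0
Roots: r = 4, -2 (distinct real)
General solution: y = C₁e^(4x) + C₂e^(-2x)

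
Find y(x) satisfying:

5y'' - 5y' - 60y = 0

Characteristic equation: 5r² - 5r - 60 = 0
Divide by 5: r² - r - 12 = 0
Roots: r = 4, -3 (distinct real)
General solution: y = C₁e^(4x) + C₂e^(-3x)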